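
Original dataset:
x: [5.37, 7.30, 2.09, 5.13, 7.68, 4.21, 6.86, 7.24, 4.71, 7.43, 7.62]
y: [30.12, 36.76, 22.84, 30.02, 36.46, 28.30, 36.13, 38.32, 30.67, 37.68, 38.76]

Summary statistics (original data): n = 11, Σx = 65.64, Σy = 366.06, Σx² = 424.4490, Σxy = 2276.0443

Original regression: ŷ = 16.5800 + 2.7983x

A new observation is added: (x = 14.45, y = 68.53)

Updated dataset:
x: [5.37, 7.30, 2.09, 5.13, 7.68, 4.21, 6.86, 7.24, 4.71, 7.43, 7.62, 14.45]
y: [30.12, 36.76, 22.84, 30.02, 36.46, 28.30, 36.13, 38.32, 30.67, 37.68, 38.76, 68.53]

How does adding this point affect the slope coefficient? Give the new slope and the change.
New slope β₁ = 3.7053 versus 2.7983 before: a change of +0.9070 (+32.4%).

The new point has HIGH LEVERAGE: x = 14.45 is far from the original mean x̄ = 65.64/11 ≈ 5.97 (original range [2.09, 7.68]).

Step 1: Update the sums with the new point (n goes from 11 to 12)
Σx  = 65.64 + 14.45 = 80.09
Σy  = 366.06 + 68.53 = 434.59
Σx² = 424.4490 + 14.45² = 424.4490 + 208.8025 = 633.2515
Σxy = 2276.0443 + 14.45×68.53 = 2276.0443 + 990.2585 = 3266.3028

Step 2: Recompute the slope with b₁ = (nΣxy − ΣxΣy) / (nΣx² − (Σx)²)
Numerator   = 12×3266.3028 − 80.09×434.59 = 39195.6336 − 34806.3131 = 4389.3205
Denominator = 12×633.2515 − 80.09² = 7599.0180 − 6414.4081 = 1184.6099
b₁(new) = 4389.3205 / 1184.6099 = 3.7053

(Same formula on the original sums: (11×2276.0443 − 65.64×366.06) / (11×424.4490 − 65.64²) = 1008.3089 / 360.3294 = 2.7983, matching the given fit.)

Step 3: Change in slope
Δβ₁ = 3.7053 − 2.7983 = +0.9070
Relative change = +0.9070 / 2.7983 × 100% = +32.4%
→ the slope increases when the point is added.

A high-leverage point only changes the slope if it is off the original line; here y = 68.53 is above the original trend, so the slope increases.
In practice: refit with and without it and report both if conclusions differ; examine leverage (hᵢ) and Cook's distance rather than deleting it automatically.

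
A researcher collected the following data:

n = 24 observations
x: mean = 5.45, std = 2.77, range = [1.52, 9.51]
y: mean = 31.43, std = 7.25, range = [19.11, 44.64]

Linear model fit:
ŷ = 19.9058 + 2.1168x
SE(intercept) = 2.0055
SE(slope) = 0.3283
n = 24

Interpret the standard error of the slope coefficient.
The slope 2.1168 is pinned down to within about ±0.3283 (one SE) by these data — relative uncertainty 15.5%, i.e. precise.

SE(β̂₁) = 0.3283 says: if we drew many samples of n = 24 from the same population and refit each time, the fitted slopes would scatter with a standard deviation of roughly 0.3283 around the true β₁.

Relative precision:
- SE / |β̂₁| = 0.3283 / 2.1168 = 15.5%
- Rule of thumb (under 20%: precise; 20% to under 50%: moderately precise; 50% or more: imprecise) → precise

Link to the t-test: t = β̂₁ / SE(β̂₁) = 2.1168 / 0.3283 = 6.4478, the statistic for H₀: β₁ = 0.

What drives SE(β̂₁): more residual scatter → larger SE; larger n (here n = 24) → smaller SE.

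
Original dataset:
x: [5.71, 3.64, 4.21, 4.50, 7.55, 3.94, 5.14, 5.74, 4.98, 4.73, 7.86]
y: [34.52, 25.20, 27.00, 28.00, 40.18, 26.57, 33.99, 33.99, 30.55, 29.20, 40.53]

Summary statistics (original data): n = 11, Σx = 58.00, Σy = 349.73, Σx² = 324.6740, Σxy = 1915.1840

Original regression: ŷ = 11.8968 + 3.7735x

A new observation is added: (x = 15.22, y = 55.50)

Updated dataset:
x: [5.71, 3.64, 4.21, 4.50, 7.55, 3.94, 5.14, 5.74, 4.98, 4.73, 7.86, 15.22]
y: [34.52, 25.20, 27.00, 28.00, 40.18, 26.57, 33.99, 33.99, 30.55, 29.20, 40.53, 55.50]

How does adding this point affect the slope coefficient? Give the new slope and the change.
New slope β₁ = 2.6225 versus 3.7735 before: a change of -1.1510 (-30.5%).

x = 15.22 lies well outside the original x-range [3.64, 7.86] (x̄ ≈ 5.27), so this observation has high leverage and can move the slope substantially.

Step 1: Update the sums with the new point (n goes from 11 to 12)
Σx  = 58.00 + 15.22 = 73.22
Σy  = 349.73 + 55.50 = 405.23
Σx² = 324.6740 + 15.22² = 324.6740 + 231.6484 = 556.3224
Σxy = 1915.1840 + 15.22×55.50 = 1915.1840 + 844.7100 = 2759.8940

Step 2: Recompute the slope with b₁ = (nΣxy − ΣxΣy) / (nΣx² − (Σx)²)
Numerator   = 12×2759.8940 − 73.22×405.23 = 33118.7280 − 29670.9406 = 3447.7874
Denominator = 12×556.3224 − 73.22² = 6675.8688 − 5361.1684 = 1314.7004
b₁(new) = 3447.7874 / 1314.7004 = 2.6225

(Same formula on the original sums: (11×1915.1840 − 58.00×349.73) / (11×324.6740 − 58.00²) = 782.6840 / 207.4140 = 3.7735, matching the given fit.)

Step 3: Change in slope
Δβ₁ = 2.6225 − 3.7735 = -1.1510
Relative change = -1.1510 / 3.7735 × 100% = -30.5%
→ the slope decreases when the point is added.

Because the point sits below the extension of the original line at a high-leverage x, it tilts the fit down.
In practice: check such a point for data-entry or measurement error.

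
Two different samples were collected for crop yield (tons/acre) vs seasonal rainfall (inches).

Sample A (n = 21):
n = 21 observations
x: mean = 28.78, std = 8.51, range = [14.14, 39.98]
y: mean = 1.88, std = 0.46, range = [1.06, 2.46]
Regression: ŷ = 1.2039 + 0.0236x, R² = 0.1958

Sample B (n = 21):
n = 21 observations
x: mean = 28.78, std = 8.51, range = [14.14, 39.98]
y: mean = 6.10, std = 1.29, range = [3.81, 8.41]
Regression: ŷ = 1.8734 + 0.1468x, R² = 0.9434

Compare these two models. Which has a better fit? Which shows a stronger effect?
Model B has the better fit (R² = 0.9434 vs 0.1958). Model B shows the stronger effect (|β₁| = 0.1468 vs 0.0236).

Model Comparison:

Goodness of fit (R²):
- Model A: R² = 0.1958 → 19.58% of variance in crop yield explained
- Model B: R² = 0.9434 → 94.34% of variance in crop yield explained
- 0.9434 > 0.1958 → Model B has the better fit

Which has the larger per-inch effect? (|β₁|)
- Model A: β₁ = 0.0236 → predicted crop yield rises 0.0236 tons/acre per additional inch of rainfall
- Model B: β₁ = 0.1468 → predicted crop yield rises 0.1468 tons/acre per additional inch of rainfall
- |0.0236| < |0.1468| → Model B shows the stronger marginal effect

Notes:
- R² measures how tightly points cluster around the line; β₁ measures how steep the line is — they answer different questions.
- A better fit (higher R²) doesn't necessarily mean a more important relationship.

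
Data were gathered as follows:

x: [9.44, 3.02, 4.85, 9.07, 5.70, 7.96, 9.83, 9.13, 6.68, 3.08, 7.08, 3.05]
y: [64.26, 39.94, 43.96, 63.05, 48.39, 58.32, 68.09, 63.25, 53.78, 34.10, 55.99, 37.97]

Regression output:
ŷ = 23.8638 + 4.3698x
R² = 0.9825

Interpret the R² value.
About 98.25% of the variability in y is accounted for by the regression on x (R² = 0.9825) — a strong linear fit.

R² (coefficient of determination) measures the proportion of variance in y explained by the regression model.

Here R² = 0.9825:
- Explained: 98.25% of the variation in y
- Unexplained (residual): 100% − 98.25% = 1.75%
- Rule of thumb (below 0.3 weak; 0.3 to below 0.7 moderate; 0.7 and above strong) → strong

Note: R² never decreases when predictors are added, so it should not be used alone to compare models of different size.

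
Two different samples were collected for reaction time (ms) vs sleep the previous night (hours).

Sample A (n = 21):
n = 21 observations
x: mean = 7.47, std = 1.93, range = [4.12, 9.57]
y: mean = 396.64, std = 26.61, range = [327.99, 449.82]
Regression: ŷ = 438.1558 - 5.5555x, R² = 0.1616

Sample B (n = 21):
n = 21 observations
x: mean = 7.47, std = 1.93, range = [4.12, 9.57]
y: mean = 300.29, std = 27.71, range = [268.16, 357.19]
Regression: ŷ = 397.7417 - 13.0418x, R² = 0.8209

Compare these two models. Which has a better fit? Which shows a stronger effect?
Model B has the better fit (R² = 0.8209 vs 0.1616). Model B shows the stronger effect (|β₁| = 13.0418 vs 5.5555).

Model Comparison:

Goodness of fit (R²):
- Model A: R² = 0.1616 → 16.16% of variance in reaction time explained
- Model B: R² = 0.8209 → 82.09% of variance in reaction time explained
- 0.8209 > 0.1616 → Model B has the better fit

Which has the larger per-hour effect? (|β₁|)
- Model A: β₁ = -5.5555 → predicted reaction time falls 5.5555 ms per additional hour of sleep
- Model B: β₁ = -13.0418 → predicted reaction time falls 13.0418 ms per additional hour of sleep
- |-5.5555| < |-13.0418| → Model B shows the stronger marginal effect

Notes:
- A steeper slope doesn't make a better model if the scatter around the line is large.
- R² measures how tightly points cluster around the line; β₁ measures how steep the line is — they answer different questions.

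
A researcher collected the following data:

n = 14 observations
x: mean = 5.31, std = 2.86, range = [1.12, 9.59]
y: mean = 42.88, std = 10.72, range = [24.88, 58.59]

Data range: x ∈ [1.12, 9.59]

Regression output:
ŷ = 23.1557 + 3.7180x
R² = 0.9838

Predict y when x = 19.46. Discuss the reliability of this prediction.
ŷ = 95.5080, but this is extrapolation (above the data range [1.12, 9.59]) and may be unreliable.

Prediction calculation:
ŷ = 23.1557 + 3.7180 × 19.46
ŷ = 95.5080

Reliability:
- Data range: x ∈ [1.12, 9.59]
- Prediction point: x = 19.46 is 9.87 units above the observed range → this is EXTRAPOLATION, not interpolation

Why that matters here:
- R² describes fit only over the sampled x values; it says nothing about behaviour beyond them
- The linear relationship may not hold outside the observed range

The R² = 0.9838 only validates the fit within [1.12, 9.59]; treat ŷ = 95.5080 with caution.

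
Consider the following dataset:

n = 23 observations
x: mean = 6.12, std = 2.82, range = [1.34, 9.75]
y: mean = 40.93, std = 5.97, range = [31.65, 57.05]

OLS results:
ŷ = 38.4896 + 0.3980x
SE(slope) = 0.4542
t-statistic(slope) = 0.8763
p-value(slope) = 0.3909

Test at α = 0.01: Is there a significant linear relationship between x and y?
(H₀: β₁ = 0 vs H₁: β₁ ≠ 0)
p-value = 0.3909 ≥ α = 0.01, so we fail to reject H₀. The relationship is not significant.

Hypothesis test for the slope coefficient:

H₀: β₁ = 0 (no linear relationship)
H₁: β₁ ≠ 0 (linear relationship exists)

Test statistic: t = β̂₁ / SE(β̂₁) = 0.3980 / 0.4542 = 0.8763

With df = 21, the two-sided p-value for |t| = 0.8763 is 0.3909.

Decision rule: reject H₀ if p-value < α.
p-value = 0.3909 ≥ α = 0.01 → fail to reject H₀.

At α = 0.01 the data do not provide convincing evidence of a nonzero slope.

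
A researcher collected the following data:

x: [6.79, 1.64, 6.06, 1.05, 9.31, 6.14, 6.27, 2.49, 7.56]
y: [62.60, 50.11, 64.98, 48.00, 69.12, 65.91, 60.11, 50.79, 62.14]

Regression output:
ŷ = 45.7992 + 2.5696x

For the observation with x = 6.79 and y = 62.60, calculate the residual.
Residual = -0.6468

The residual is the difference between the actual value and the predicted value:

Residual = y - ŷ

Step 1: Calculate predicted value
ŷ = 45.7992 + 2.5696 × 6.79
ŷ = 63.2468

Step 2: Calculate residual
Residual = 62.60 - 63.2468
Residual = -0.6468

The residual is negative, so the observed y = 62.60 sits below the regression line (the line overestimates it by 0.6468).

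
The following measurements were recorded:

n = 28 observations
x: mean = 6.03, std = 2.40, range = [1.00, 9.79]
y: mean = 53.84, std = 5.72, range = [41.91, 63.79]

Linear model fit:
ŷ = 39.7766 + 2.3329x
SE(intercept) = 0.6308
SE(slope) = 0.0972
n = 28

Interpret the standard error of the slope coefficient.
The slope 2.3329 is pinned down to within about ±0.0972 (one SE) by these data — relative uncertainty 4.2%, i.e. precise.

SE(β̂₁) = s / √Sxx, where s is the residual standard deviation and Sxx = Σ(x − x̄)². It is the yardstick for how far β̂₁ = 2.3329 could plausibly be from the true slope.

Relative precision:
- SE / |β̂₁| = 0.0972 / 2.3329 = 4.2%
- Rule of thumb (under 20%: precise; 20% to under 50%: moderately precise; 50% or more: imprecise) → precise

Link to the t-test: t = β̂₁ / SE(β̂₁) = 2.3329 / 0.0972 = 24.0010, the statistic for H₀: β₁ = 0.

What drives SE(β̂₁): wider spread of x values → smaller SE; larger n (here n = 28) → smaller SE; more residual scatter → larger SE.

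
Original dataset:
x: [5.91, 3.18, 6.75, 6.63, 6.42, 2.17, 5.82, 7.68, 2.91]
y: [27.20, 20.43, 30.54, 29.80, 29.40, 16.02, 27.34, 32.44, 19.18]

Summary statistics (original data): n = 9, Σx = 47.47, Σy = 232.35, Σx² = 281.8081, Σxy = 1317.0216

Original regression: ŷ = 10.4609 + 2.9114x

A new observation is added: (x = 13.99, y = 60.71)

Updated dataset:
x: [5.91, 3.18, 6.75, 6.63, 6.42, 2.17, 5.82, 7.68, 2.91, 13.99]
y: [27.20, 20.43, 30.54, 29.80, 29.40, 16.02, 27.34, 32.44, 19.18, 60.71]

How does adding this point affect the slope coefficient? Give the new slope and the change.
The slope changes from 2.9114 to 3.6596 (change of +0.7482, or +25.7%).

x = 13.99 lies well outside the original x-range [2.17, 7.68] (x̄ ≈ 5.27), so this observation has high leverage and can move the slope substantially.

Step 1: Update the sums with the new point (n goes from 9 to 10)
Σx  = 47.47 + 13.99 = 61.46
Σy  = 232.35 + 60.71 = 293.06
Σx² = 281.8081 + 13.99² = 281.8081 + 195.7201 = 477.5282
Σxy = 1317.0216 + 13.99×60.71 = 1317.0216 + 849.3329 = 2166.3545

Step 2: Recompute the slope with b₁ = (nΣxy − ΣxΣy) / (nΣx² − (Σx)²)
Numerator   = 10×2166.3545 − 61.46×293.06 = 21663.5450 − 18011.4676 = 3652.0774
Denominator = 10×477.5282 − 61.46² = 4775.2820 − 3777.3316 = 997.9504
b₁(new) = 3652.0774 / 997.9504 = 3.6596

(Same formula on the original sums: (9×1317.0216 − 47.47×232.35) / (9×281.8081 − 47.47²) = 823.5399 / 282.8720 = 2.9114, matching the given fit.)

Step 3: Change in slope
Δβ₁ = 3.6596 − 2.9114 = +0.7482
Relative change = +0.7482 / 2.9114 × 100% = +25.7%
→ the slope increases when the point is added.

Because the point sits above the extension of the original line at a high-leverage x, it tilts the fit up.
In practice: check such a point for data-entry or measurement error.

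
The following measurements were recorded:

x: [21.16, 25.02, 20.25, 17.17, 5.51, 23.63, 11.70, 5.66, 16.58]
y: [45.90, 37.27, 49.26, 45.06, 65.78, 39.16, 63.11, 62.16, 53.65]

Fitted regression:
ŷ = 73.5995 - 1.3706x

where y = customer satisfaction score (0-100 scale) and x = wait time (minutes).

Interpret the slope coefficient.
An increase of one minute in wait time is associated with a 1.3706 points decrease in predicted satisfaction score.

The slope β₁ = -1.3706 gives the rate at which the fitted satisfaction score changes with wait time.

Interpretation:
- Wait time up by 1 minute → predicted satisfaction score decreases by 1.3706 points
- This is a linear approximation: the same per-unit change is assumed across the whole observed x range

The intercept β₀ = 73.5995 is the predicted satisfaction score when wait time = 0; since the smallest observed x is 5.51, this is an extrapolation and mainly anchors the line.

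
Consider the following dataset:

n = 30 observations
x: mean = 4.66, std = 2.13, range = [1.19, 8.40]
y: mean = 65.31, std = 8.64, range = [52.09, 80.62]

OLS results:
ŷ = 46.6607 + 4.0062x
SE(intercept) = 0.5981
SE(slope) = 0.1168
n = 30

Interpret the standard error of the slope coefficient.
SE(β̂₁) = 0.1168 is the estimated standard deviation of the slope estimate across repeated samples; relative to β̂₁ = 4.0062 that is 2.9%, a precise estimate.

What SE measures:
- The standard error quantifies the sampling variability of the coefficient estimate
- It is the estimated standard deviation of β̂₁ across hypothetical repeated samples of the same size
- Smaller SE → more precise estimate

Relative precision:
- SE / |β̂₁| = 0.1168 / 4.0062 = 2.9%
- Rule of thumb (under 20%: precise; 20% to under 50%: moderately precise; 50% or more: imprecise) → precise

Link to interval estimation: a confidence interval for β₁ is β̂₁ ± t* × 0.1168, so SE sets the half-width per unit of t*.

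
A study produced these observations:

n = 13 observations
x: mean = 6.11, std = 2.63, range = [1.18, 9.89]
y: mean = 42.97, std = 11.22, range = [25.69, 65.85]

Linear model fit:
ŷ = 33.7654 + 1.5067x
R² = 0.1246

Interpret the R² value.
The model explains 12.46% of the variance in y (R² = 0.1246), leaving 87.54% unexplained; the fit is weak.

R² (coefficient of determination) measures the proportion of variance in y explained by the regression model.

Here R² = 0.1246:
- Explained: 12.46% of the variation in y
- Unexplained (residual): 100% − 12.46% = 87.54%
- Rule of thumb (below 0.3 weak; 0.3 to below 0.7 moderate; 0.7 and above strong) → weak

Note: R² says nothing about causation, and a high R² does not by itself mean the linear form is appropriate — check the residuals.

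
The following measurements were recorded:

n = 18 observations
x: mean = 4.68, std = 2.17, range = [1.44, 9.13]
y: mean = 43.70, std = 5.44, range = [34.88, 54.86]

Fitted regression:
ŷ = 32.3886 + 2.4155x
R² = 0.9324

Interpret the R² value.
The model explains 93.24% of the variance in y (R² = 0.9324), leaving 6.76% unexplained; the fit is strong.

R² (coefficient of determination) measures the proportion of variance in y explained by the regression model.

Here R² = 0.9324:
- Explained: 93.24% of the variation in y
- Unexplained (residual): 100% − 93.24% = 6.76%
- Rule of thumb (below 0.3 weak; 0.3 to below 0.7 moderate; 0.7 and above strong) → strong

Equivalently, for simple linear regression R² = r², so |r| = √0.9324 ≈ 0.9656.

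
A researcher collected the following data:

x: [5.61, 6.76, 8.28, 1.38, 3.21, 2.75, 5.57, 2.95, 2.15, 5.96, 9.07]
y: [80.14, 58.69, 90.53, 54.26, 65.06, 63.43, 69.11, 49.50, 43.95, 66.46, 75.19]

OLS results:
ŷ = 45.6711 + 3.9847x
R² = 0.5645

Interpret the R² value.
The model explains 56.45% of the variance in y (R² = 0.5645), leaving 43.55% unexplained; the fit is moderate.

R² = 1 − SS_res/SS_tot compares the residual scatter to the total scatter of y about its mean.

Here R² = 0.5645:
- Explained: 56.45% of the variation in y
- Unexplained (residual): 100% − 56.45% = 43.55%
- Rule of thumb (below 0.3 weak; 0.3 to below 0.7 moderate; 0.7 and above strong) → moderate

Note: R² says nothing about causation, and a high R² does not by itself mean the linear form is appropriate — check the residuals.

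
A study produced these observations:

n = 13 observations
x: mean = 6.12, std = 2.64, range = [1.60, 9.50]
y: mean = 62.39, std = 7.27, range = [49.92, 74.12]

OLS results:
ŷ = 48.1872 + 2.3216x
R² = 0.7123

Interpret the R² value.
The model explains 71.23% of the variance in y (R² = 0.7123), leaving 28.77% unexplained; the fit is strong.

R² (coefficient of determination) measures the proportion of variance in y explained by the regression model.

Here R² = 0.7123:
- Explained: 71.23% of the variation in y
- Unexplained (residual): 100% − 71.23% = 28.77%
- Rule of thumb (below 0.3 weak; 0.3 to below 0.7 moderate; 0.7 and above strong) → strong

Equivalently, for simple linear regression R² = r², so |r| = √0.7123 ≈ 0.8440.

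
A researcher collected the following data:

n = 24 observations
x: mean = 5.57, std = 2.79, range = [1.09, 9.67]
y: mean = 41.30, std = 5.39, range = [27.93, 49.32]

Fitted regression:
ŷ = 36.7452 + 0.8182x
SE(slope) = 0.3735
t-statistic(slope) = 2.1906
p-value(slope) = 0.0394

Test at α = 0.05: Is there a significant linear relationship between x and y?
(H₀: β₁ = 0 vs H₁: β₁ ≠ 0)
Since p-value = 0.0394 < α = 0.05, reject H₀ — the slope is significantly different from 0.

Hypothesis test for the slope coefficient:

H₀: β₁ = 0 (no linear relationship)
H₁: β₁ ≠ 0 (linear relationship exists)

Test statistic: t = β̂₁ / SE(β̂₁) = 0.8182 / 0.3735 = 2.1906

With df = 22, the two-sided p-value for |t| = 2.1906 is 0.0394.

Decision rule: reject H₀ if p-value < α.
p-value = 0.0394 < α = 0.05 → reject H₀.

At α = 0.05 the data do provide convincing evidence of a nonzero slope.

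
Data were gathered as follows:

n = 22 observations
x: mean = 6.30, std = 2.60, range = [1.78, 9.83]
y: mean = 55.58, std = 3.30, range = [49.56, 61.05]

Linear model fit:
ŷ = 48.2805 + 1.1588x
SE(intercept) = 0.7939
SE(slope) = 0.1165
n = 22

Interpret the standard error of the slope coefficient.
SE(slope) = 0.1165 measures the uncertainty in the estimated slope. The coefficient is estimated precisely (SE/|β̂₁| = 10.1%).

SE(β̂₁) = s / √Sxx, where s is the residual standard deviation and Sxx = Σ(x − x̄)². It is the yardstick for how far β̂₁ = 1.1588 could plausibly be from the true slope.

Relative precision:
- SE / |β̂₁| = 0.1165 / 1.1588 = 10.1%
- Rule of thumb (under 20%: precise; 20% to under 50%: moderately precise; 50% or more: imprecise) → precise

Rough 95% range (±2 SE): 1.1588 ± 0.2330 → (0.9258, 1.3918).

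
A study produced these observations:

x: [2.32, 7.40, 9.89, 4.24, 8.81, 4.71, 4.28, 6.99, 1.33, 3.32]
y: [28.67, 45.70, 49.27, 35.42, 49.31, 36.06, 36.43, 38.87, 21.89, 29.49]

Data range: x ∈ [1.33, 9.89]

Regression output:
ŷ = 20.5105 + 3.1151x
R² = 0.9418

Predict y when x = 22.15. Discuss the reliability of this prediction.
ŷ = 89.5100 (extrapolation — x = 22.15 lies outside [1.33, 9.89], so reliability is low).

Prediction calculation:
ŷ = 20.5105 + 3.1151 × 22.15
ŷ = 89.5100

Reliability:
- Data range: x ∈ [1.33, 9.89]
- Prediction point: x = 22.15 is 12.26 units above the observed range → this is EXTRAPOLATION, not interpolation

Why that matters here:
- The standard error of prediction grows with (x − x̄)², and x = 22.15 is far from x̄ = 5.33
- The linear relationship may not hold outside the observed range
- Real relationships often flatten, saturate, or turn nonlinear at extremes

A defensible statement: 'if the linear trend continued to x = 22.15, y would be about 89.5100' — the premise is untested.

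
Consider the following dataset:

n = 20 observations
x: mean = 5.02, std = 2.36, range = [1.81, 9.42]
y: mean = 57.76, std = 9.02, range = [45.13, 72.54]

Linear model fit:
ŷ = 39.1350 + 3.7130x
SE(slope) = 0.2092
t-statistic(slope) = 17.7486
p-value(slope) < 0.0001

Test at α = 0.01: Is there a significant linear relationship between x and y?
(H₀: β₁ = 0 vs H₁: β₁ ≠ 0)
p-value < 0.0001 < α = 0.01, so we reject H₀. The relationship is significant.

Hypothesis test for the slope coefficient:

H₀: β₁ = 0 (no linear relationship)
H₁: β₁ ≠ 0 (linear relationship exists)

Test statistic: t = β̂₁ / SE(β̂₁) = 3.7130 / 0.2092 = 17.7486

With df = 18, the two-sided p-value for |t| = 17.7486 is <0.0001.

Decision rule: reject H₀ if p-value < α.
p-value < 0.0001 < α = 0.01 → reject H₀.

Conclusion: the linear association between x and y is significant at the 1% level.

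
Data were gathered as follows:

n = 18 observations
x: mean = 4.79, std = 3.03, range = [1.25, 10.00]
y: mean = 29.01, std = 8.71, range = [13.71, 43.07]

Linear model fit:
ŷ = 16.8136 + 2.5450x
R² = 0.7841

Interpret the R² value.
R² = 0.7841 means 78.41% of the variation in y is explained by the linear relationship with x. This indicates a strong fit.

R² = 1 − SS_res/SS_tot compares the residual scatter to the total scatter of y about its mean.

Here R² = 0.7841:
- Explained: 78.41% of the variation in y
- Unexplained (residual): 100% − 78.41% = 21.59%
- Rule of thumb (below 0.3 weak; 0.3 to below 0.7 moderate; 0.7 and above strong) → strong

Note: R² says nothing about causation, and a high R² does not by itself mean the linear form is appropriate — check the residuals.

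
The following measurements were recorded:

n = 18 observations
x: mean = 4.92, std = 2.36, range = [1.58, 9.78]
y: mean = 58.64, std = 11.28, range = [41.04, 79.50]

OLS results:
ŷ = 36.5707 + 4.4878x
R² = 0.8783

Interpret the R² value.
R² = 0.8783 means 87.83% of the variation in y is explained by the linear relationship with x. This indicates a strong fit.

R² = 1 − SS_res/SS_tot compares the residual scatter to the total scatter of y about its mean.

Here R² = 0.8783:
- Explained: 87.83% of the variation in y
- Unexplained (residual): 100% − 87.83% = 12.17%
- Rule of thumb (below 0.3 weak; 0.3 to below 0.7 moderate; 0.7 and above strong) → strong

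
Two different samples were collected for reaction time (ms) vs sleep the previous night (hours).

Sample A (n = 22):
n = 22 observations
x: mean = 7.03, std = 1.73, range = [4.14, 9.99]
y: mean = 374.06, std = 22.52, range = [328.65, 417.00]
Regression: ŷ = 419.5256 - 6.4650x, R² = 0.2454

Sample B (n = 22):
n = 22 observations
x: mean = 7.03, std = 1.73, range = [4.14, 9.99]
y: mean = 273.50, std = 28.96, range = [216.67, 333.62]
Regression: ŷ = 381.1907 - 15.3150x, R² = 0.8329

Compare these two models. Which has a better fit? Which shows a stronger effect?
Model B has the better fit (R² = 0.8329 vs 0.2454). Model B shows the stronger effect (|β₁| = 15.3150 vs 6.4650).

Model Comparison:

Fit — compare R²:
- Model A: R² = 0.2454 → 24.54% of variance in reaction time explained
- Model B: R² = 0.8329 → 83.29% of variance in reaction time explained
- 0.8329 > 0.2454 → Model B has the better fit

Strength of effect — compare |β₁|:
- Model A: β₁ = -6.4650 → predicted reaction time falls 6.4650 ms per additional hour of sleep
- Model B: β₁ = -15.3150 → predicted reaction time falls 15.3150 ms per additional hour of sleep
- |-6.4650| < |-15.3150| → Model B shows the stronger marginal effect

Notes:
- R² measures how tightly points cluster around the line; β₁ measures how steep the line is — they answer different questions.
- The two samples could reflect different populations, time periods, or measurement quality.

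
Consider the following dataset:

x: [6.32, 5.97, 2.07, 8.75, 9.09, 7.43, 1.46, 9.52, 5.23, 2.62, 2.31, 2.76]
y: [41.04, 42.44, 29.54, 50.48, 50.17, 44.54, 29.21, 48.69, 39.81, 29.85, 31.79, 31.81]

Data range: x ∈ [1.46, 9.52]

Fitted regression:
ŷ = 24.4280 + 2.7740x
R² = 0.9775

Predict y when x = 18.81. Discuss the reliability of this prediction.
The equation gives ŷ = 76.6069; however x = 18.81 is 9.29 units above the observed range, so this extrapolated value should not be trusted.

Prediction calculation:
ŷ = 24.4280 + 2.7740 × 18.81
ŷ = 76.6069

Reliability:
- Data range: x ∈ [1.46, 9.52]
- Prediction point: x = 18.81 is 9.29 units above the observed range → this is EXTRAPOLATION, not interpolation

Why that matters here:
- Real relationships often flatten, saturate, or turn nonlinear at extremes
- The standard error of prediction grows with (x − x̄)², and x = 18.81 is far from x̄ = 5.29
- There are no observations near this x to validate the fitted line there

A defensible statement: 'if the linear trend continued to x = 18.81, y would be about 76.6069' — the premise is untested.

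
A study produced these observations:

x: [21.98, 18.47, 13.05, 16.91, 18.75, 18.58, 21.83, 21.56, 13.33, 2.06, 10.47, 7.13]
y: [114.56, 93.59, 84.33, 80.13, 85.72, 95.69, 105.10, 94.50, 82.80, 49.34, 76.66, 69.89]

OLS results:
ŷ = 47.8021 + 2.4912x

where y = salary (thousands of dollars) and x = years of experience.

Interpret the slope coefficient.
An increase of one year in experience is associated with a 2.4912 thousand dollars increase in predicted salary.

The slope β₁ = 2.4912 gives the rate at which the fitted salary changes with experience.

Interpretation:
- Experience up by 1 year → predicted salary increases by 2.4912 thousand dollars
- This is a linear approximation: the same per-unit change is assumed across the whole observed x range

The intercept β₀ = 47.8021 is the predicted salary when experience = 0; since the smallest observed x is 2.06, this is an extrapolation and mainly anchors the line.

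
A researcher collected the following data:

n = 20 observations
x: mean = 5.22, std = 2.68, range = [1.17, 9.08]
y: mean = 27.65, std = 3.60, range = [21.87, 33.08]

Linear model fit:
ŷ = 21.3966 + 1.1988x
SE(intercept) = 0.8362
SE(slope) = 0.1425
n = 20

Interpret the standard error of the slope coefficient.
The slope 1.1988 is pinned down to within about ±0.1425 (one SE) by these data — relative uncertainty 11.9%, i.e. precise.

SE(β̂₁) = 0.1425 says: if we drew many samples of n = 20 from the same population and refit each time, the fitted slopes would scatter with a standard deviation of roughly 0.1425 around the true β₁.

Relative precision:
- SE / |β̂₁| = 0.1425 / 1.1988 = 11.9%
- Rule of thumb (under 20%: precise; 20% to under 50%: moderately precise; 50% or more: imprecise) → precise

Link to interval estimation: a confidence interval for β₁ is β̂₁ ± t* × 0.1425, so SE sets the half-width per unit of t*.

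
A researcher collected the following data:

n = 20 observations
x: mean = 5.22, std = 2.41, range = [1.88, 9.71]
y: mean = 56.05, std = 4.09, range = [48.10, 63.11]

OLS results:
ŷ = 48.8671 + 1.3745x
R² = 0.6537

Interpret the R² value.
R² = 0.6537 means 65.37% of the variation in y is explained by the linear relationship with x. This indicates a moderate fit.

R² = 1 − SS_res/SS_tot compares the residual scatter to the total scatter of y about its mean.

Here R² = 0.6537:
- Explained: 65.37% of the variation in y
- Unexplained (residual): 100% − 65.37% = 34.63%
- Rule of thumb (below 0.3 weak; 0.3 to below 0.7 moderate; 0.7 and above strong) → moderate

Note: R² never decreases when predictors are added, so it should not be used alone to compare models of different size.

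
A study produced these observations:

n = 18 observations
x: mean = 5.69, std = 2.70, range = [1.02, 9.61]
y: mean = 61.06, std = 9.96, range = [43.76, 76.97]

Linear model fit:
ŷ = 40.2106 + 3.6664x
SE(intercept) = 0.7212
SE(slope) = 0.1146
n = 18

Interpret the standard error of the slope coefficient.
The slope 3.6664 is pinned down to within about ±0.1146 (one SE) by these data — relative uncertainty 3.1%, i.e. precise.

SE(β̂₁) = s / √Sxx, where s is the residual standard deviation and Sxx = Σ(x − x̄)². It is the yardstick for how far β̂₁ = 3.6664 could plausibly be from the true slope.

Relative precision:
- SE / |β̂₁| = 0.1146 / 3.6664 = 3.1%
- Rule of thumb (under 20%: precise; 20% to under 50%: moderately precise; 50% or more: imprecise) → precise

Link to interval estimation: a confidence interval for β₁ is β̂₁ ± t* × 0.1146, so SE sets the half-width per unit of t*.

What drives SE(β̂₁): larger n (here n = 18) → smaller SE; more residual scatter → larger SE; wider spread of x values → smaller SE.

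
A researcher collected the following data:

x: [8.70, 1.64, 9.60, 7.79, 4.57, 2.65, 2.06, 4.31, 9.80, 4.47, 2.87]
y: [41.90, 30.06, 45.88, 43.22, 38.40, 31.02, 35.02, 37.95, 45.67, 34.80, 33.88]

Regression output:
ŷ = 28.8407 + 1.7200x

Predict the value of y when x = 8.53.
ŷ = 43.5123

x = 8.53 lies inside the observed range [1.64, 9.80], so the fitted equation applies directly:

ŷ = 28.8407 + 1.7200 × 8.53
ŷ = 28.8407 + 14.6716
ŷ = 43.5123

This is the fitted mean response at that x — an individual observation would come with a wider prediction interval.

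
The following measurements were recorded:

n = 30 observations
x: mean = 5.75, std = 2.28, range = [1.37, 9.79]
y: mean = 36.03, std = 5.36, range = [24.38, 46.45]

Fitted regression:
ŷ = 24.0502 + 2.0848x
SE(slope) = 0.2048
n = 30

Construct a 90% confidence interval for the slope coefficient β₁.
The 90% CI for β₁ is (1.7364, 2.4332)

Confidence interval for the slope:

The 90% CI for β₁ is: β̂₁ ± t*(α/2, n-2) × SE(β̂₁)

Step 1: Find critical t-value
- Confidence level = 0.9
- Degrees of freedom = n - 2 = 30 - 2 = 28
- t*(α/2, 28) = 1.7011

Step 2: Calculate margin of error
Margin = 1.7011 × 0.2048 = 0.3484

Step 3: Construct interval
CI = 2.0848 ± 0.3484
CI = (1.7364, 2.4332)

Interpretation: We are 90% confident that the true slope β₁ lies between 1.7364 and 2.4332.
Since 0 is outside the interval, a two-sided test at α = 0.10 would reject H₀: β₁ = 0.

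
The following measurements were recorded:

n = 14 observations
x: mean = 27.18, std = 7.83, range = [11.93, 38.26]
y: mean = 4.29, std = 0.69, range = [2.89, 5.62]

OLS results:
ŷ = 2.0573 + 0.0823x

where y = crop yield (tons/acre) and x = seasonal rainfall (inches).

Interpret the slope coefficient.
On average, crop yield is about 0.0823 tons/acre higher for every extra inch of rainfall.

The slope β₁ = 0.0823 gives the rate at which the fitted crop yield changes with rainfall.

Interpretation:
- Rainfall up by 1 inch → predicted crop yield increases by 0.0823 tons/acre
- This is a linear approximation: the same per-unit change is assumed across the whole observed x range
- The sign (+) gives the direction; the magnitude 0.0823 gives the size of the effect per inch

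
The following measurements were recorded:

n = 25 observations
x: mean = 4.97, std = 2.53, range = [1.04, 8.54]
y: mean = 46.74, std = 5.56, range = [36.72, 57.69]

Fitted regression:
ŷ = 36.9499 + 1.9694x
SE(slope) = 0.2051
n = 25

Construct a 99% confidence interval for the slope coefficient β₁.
The 99% CI for β₁ is (1.3936, 2.5452)

Confidence interval for the slope:

The 99% CI for β₁ is: β̂₁ ± t*(α/2, n-2) × SE(β̂₁)

Step 1: Find critical t-value
- Confidence level = 0.99
- Degrees of freedom = n - 2 = 25 - 2 = 23
- t*(α/2, 23) = 2.8073

Step 2: Calculate margin of error
Margin = 2.8073 × 0.2051 = 0.5758

Step 3: Construct interval
CI = 1.9694 ± 0.5758
CI = (1.3936, 2.5452)

Interpretation: We are 99% confident that the true slope β₁ lies between 1.3936 and 2.5452.
Since 0 is outside the interval, a two-sided test at α = 0.01 would reject H₀: β₁ = 0.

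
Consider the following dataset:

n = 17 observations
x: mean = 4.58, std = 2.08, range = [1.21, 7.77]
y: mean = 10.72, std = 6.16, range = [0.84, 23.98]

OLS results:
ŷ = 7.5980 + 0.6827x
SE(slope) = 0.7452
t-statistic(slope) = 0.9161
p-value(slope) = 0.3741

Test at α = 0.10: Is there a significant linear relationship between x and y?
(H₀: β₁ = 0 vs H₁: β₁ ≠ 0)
p-value = 0.3741 ≥ α = 0.10, so we fail to reject H₀. The relationship is not significant.

Hypothesis test for the slope coefficient:

H₀: β₁ = 0 (no linear relationship)
H₁: β₁ ≠ 0 (linear relationship exists)

Test statistic: t = β̂₁ / SE(β̂₁) = 0.6827 / 0.7452 = 0.9161

With df = 15, the two-sided p-value for |t| = 0.9161 is 0.3741.

Decision rule: reject H₀ if p-value < α.
p-value = 0.3741 ≥ α = 0.10 → fail to reject H₀.

There is not sufficient evidence at the 10% significance level to conclude that a linear relationship exists between x and y.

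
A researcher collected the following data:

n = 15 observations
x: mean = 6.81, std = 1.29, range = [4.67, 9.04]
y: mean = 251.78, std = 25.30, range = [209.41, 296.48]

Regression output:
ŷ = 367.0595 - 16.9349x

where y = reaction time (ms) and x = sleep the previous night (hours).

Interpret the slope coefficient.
On average, reaction time is about 16.9349 ms lower for every extra hour of sleep.

The slope β₁ = -16.9349 gives the rate at which the fitted reaction time changes with sleep.

Interpretation:
- Sleep up by 1 hour → predicted reaction time decreases by 16.9349 ms
- This is a linear approximation: the same per-unit change is assumed across the whole observed x range

The intercept β₀ = 367.0595 is the predicted reaction time when sleep = 0; since the smallest observed x is 4.67, this is an extrapolation and mainly anchors the line.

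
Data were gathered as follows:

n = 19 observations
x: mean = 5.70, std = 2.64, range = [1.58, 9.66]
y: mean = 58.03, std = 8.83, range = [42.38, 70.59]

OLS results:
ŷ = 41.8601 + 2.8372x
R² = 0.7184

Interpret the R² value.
The model explains 71.84% of the variance in y (R² = 0.7184), leaving 28.16% unexplained; the fit is strong.

The coefficient of determination R² is the fraction of the total variation in y that the fitted line accounts for.

Here R² = 0.7184:
- Explained: 71.84% of the variation in y
- Unexplained (residual): 100% − 71.84% = 28.16%
- Rule of thumb (below 0.3 weak; 0.3 to below 0.7 moderate; 0.7 and above strong) → strong

Calculation: R² = 1 − (SS_res / SS_tot), where SS_res is the sum of squared residuals and SS_tot the total sum of squares.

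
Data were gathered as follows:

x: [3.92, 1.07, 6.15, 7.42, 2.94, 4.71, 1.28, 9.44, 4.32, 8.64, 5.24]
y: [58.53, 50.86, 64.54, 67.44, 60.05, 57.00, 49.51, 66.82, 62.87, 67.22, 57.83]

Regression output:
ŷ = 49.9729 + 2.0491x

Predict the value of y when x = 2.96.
ŷ = 56.0382

To predict y for x = 2.96, substitute into the regression equation:

ŷ = 49.9729 + 2.0491 × 2.96
ŷ = 49.9729 + 6.0653
ŷ = 56.0382

This is the fitted mean response at that x — an individual observation would come with a wider prediction interval.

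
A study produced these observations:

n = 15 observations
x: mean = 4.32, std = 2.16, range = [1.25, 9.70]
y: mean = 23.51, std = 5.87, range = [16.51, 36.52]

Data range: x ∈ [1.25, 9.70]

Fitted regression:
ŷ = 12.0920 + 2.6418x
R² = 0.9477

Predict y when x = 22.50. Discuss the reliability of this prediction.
ŷ = 71.5325 (extrapolation — x = 22.50 lies outside [1.25, 9.70], so reliability is low).

Prediction calculation:
ŷ = 12.0920 + 2.6418 × 22.50
ŷ = 71.5325

Reliability:
- Data range: x ∈ [1.25, 9.70]
- Prediction point: x = 22.50 is 12.80 units above the observed range → this is EXTRAPOLATION, not interpolation

Why that matters here:
- There are no observations near this x to validate the fitted line there
- The standard error of prediction grows with (x − x̄)², and x = 22.50 is far from x̄ = 4.32

The R² = 0.9477 only validates the fit within [1.25, 9.70]; treat ŷ = 71.5325 with caution.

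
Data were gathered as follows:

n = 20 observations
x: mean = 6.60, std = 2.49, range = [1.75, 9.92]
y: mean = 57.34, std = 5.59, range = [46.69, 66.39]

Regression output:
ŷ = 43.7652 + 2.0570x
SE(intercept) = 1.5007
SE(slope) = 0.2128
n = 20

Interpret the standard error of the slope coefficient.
SE(β̂₁) = 0.2128 is the estimated standard deviation of the slope estimate across repeated samples; relative to β̂₁ = 2.0570 that is 10.3%, a precise estimate.

SE(β̂₁) = 0.2128 says: if we drew many samples of n = 20 from the same population and refit each time, the fitted slopes would scatter with a standard deviation of roughly 0.2128 around the true β₁.

Relative precision:
- SE / |β̂₁| = 0.2128 / 2.0570 = 10.3%
- Rule of thumb (under 20%: precise; 20% to under 50%: moderately precise; 50% or more: imprecise) → precise

Link to the t-test: t = β̂₁ / SE(β̂₁) = 2.0570 / 0.2128 = 9.6664, the statistic for H₀: β₁ = 0.

What drives SE(β̂₁): larger n (here n = 20) → smaller SE; wider spread of x values → smaller SE.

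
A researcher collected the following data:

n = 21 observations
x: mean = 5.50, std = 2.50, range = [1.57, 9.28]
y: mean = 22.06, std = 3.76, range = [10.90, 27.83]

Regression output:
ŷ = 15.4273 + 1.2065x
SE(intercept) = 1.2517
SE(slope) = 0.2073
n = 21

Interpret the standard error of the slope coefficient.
SE(slope) = 0.2073 measures the uncertainty in the estimated slope. The coefficient is estimated precisely (SE/|β̂₁| = 17.2%).

SE(β̂₁) = 0.2073 says: if we drew many samples of n = 21 from the same population and refit each time, the fitted slopes would scatter with a standard deviation of roughly 0.2073 around the true β₁.

Relative precision:
- SE / |β̂₁| = 0.2073 / 1.2065 = 17.2%
- Rule of thumb (under 20%: precise; 20% to under 50%: moderately precise; 50% or more: imprecise) → precise

Rough 95% range (±2 SE): 1.2065 ± 0.4146 → (0.7919, 1.6211).

What drives SE(β̂₁): wider spread of x values → smaller SE; more residual scatter → larger SE; larger n (here n = 21) → smaller SE.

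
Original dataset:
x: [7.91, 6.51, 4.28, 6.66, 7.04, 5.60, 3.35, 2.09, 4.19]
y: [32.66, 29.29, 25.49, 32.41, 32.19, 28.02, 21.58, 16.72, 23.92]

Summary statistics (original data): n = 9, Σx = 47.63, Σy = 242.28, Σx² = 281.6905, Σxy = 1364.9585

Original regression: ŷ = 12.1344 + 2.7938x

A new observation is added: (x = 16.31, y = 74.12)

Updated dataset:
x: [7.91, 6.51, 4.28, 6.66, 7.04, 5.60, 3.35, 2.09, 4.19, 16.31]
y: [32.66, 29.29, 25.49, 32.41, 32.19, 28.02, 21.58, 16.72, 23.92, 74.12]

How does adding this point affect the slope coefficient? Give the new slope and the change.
Adding the point moves β₁ from 2.7938 to 3.9661, i.e. it increases by 1.1723 (+42.0%).

The new point has HIGH LEVERAGE: x = 16.31 is far from the original mean x̄ = 47.63/9 ≈ 5.29 (original range [2.09, 7.91]).

Step 1: Update the sums with the new point (n goes from 9 to 10)
Σx  = 47.63 + 16.31 = 63.94
Σy  = 242.28 + 74.12 = 316.40
Σx² = 281.6905 + 16.31² = 281.6905 + 266.0161 = 547.7066
Σxy = 1364.9585 + 16.31×74.12 = 1364.9585 + 1208.8972 = 2573.8557

Step 2: Recompute the slope with b₁ = (nΣxy − ΣxΣy) / (nΣx² − (Σx)²)
Numerator   = 10×2573.8557 − 63.94×316.40 = 25738.5570 − 20230.6160 = 5507.9410
Denominator = 10×547.7066 − 63.94² = 5477.0660 − 4088.3236 = 1388.7424
b₁(new) = 5507.9410 / 1388.7424 = 3.9661

(Same formula on the original sums: (9×1364.9585 − 47.63×242.28) / (9×281.6905 − 47.63²) = 744.8301 / 266.5976 = 2.7938, matching the given fit.)

Step 3: Change in slope
Δβ₁ = 3.9661 − 2.7938 = +1.1723
Relative change = +1.1723 / 2.7938 × 100% = +42.0%
→ the slope increases when the point is added.

Because the point sits above the extension of the original line at a high-leverage x, it tilts the fit up.
In practice: refit with and without it and report both if conclusions differ; examine leverage (hᵢ) and Cook's distance rather than deleting it automatically.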